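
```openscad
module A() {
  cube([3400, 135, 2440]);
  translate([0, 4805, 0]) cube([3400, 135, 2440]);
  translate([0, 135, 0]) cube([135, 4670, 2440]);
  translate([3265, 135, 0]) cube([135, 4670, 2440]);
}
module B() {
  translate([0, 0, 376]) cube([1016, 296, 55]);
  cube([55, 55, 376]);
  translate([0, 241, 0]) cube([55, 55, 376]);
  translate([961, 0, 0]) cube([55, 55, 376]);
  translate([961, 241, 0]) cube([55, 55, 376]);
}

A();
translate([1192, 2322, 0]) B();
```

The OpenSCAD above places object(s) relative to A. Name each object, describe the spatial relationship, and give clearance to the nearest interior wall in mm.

A is a house frame. B is a bench. The bench sits inside the house frame, centred. The clearance to the nearest interior wall is 1057 mm.

Clearances: x = 1057, y = 2187; minimum 1057 mm.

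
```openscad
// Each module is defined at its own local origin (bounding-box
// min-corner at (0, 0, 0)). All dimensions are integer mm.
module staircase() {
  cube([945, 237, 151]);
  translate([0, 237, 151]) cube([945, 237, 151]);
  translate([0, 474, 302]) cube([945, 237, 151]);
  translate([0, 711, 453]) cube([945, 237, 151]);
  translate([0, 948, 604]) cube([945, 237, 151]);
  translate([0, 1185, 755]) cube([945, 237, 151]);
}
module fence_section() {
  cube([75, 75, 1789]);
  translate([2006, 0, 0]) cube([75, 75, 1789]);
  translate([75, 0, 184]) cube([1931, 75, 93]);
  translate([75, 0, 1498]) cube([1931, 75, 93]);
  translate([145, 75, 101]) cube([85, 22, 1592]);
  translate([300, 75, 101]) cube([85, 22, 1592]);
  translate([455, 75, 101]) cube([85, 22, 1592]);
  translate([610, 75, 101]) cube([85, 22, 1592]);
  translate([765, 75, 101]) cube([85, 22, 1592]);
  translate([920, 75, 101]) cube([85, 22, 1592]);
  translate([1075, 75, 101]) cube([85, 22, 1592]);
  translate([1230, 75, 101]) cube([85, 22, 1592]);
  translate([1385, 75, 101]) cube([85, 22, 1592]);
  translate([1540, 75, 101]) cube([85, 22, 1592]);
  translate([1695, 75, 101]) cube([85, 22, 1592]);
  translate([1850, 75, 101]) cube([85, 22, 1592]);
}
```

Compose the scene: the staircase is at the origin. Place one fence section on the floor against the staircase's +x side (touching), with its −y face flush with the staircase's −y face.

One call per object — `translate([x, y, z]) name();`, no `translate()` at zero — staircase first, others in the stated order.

staircase();
translate([945, 0, 0]) fence_section();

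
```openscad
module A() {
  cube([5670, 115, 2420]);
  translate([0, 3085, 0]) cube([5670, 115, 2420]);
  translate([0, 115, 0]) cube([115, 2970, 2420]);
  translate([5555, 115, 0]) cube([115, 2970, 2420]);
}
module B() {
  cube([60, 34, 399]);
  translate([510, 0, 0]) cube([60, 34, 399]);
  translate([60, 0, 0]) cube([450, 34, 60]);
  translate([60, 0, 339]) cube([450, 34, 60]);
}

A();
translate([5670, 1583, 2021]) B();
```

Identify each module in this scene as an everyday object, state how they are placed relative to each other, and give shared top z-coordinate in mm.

A is a house frame. B is a picture frame. The picture frame is beside the house frame with their tops flush at z = 2420. The shared top z-coordinate is 2420 mm.

Both tops at z = 2420 mm.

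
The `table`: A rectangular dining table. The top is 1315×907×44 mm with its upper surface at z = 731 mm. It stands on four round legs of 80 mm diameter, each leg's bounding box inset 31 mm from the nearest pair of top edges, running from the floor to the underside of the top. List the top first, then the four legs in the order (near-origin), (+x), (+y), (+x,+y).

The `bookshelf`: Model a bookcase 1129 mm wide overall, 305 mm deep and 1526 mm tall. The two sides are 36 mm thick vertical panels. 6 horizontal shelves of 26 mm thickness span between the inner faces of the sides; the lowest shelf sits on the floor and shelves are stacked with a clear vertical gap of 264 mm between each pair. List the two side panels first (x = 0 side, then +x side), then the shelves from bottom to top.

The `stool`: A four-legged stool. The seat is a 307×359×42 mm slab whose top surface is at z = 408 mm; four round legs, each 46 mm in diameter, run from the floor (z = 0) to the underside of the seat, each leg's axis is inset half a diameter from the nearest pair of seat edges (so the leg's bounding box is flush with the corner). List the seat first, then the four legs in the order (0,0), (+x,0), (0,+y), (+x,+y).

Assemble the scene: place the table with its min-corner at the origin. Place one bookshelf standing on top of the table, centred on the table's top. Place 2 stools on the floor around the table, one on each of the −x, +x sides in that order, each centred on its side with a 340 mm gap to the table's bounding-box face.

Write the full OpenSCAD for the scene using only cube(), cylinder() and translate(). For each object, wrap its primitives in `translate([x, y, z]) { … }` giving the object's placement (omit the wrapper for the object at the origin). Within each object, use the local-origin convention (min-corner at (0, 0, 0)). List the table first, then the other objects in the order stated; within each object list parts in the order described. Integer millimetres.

translate([0, 0, 687]) cube([1315, 907, 44]);
translate([71, 71, 0]) cylinder(h = 687, r = 40);
translate([1244, 71, 0]) cylinder(h = 687, r = 40);
translate([71, 836, 0]) cylinder(h = 687, r = 40);
translate([1244, 836, 0]) cylinder(h = 687, r = 40);
translate([93, 301, 731]) {
  cube([36, 305, 1526]);
  translate([1093, 0, 0]) cube([36, 305, 1526]);
  translate([36, 0, 0]) cube([1057, 305, 26]);
  translate([36, 0, 290]) cube([1057, 305, 26]);
  translate([36, 0, 580]) cube([1057, 305, 26]);
  translate([36, 0, 870]) cube([1057, 305, 26]);
  translate([36, 0, 1160]) cube([1057, 305, 26]);
  translate([36, 0, 1450]) cube([1057, 305, 26]);
}
translate([-647, 274, 0]) {
  translate([0, 0, 366]) cube([307, 359, 42]);
  translate([23, 23, 0]) cylinder(h = 366, r = 23);
  translate([284, 23, 0]) cylinder(h = 366, r = 23);
  translate([23, 336, 0]) cylinder(h = 366, r = 23);
  translate([284, 336, 0]) cylinder(h = 366, r = 23);
}
translate([1655, 274, 0]) {
  translate([0, 0, 366]) cube([307, 359, 42]);
  translate([23, 23, 0]) cylinder(h = 366, r = 23);
  translate([284, 23, 0]) cylinder(h = 366, r = 23);
  translate([23, 336, 0]) cylinder(h = 366, r = 23);
  translate([284, 336, 0]) cylinder(h = 366, r = 23);
}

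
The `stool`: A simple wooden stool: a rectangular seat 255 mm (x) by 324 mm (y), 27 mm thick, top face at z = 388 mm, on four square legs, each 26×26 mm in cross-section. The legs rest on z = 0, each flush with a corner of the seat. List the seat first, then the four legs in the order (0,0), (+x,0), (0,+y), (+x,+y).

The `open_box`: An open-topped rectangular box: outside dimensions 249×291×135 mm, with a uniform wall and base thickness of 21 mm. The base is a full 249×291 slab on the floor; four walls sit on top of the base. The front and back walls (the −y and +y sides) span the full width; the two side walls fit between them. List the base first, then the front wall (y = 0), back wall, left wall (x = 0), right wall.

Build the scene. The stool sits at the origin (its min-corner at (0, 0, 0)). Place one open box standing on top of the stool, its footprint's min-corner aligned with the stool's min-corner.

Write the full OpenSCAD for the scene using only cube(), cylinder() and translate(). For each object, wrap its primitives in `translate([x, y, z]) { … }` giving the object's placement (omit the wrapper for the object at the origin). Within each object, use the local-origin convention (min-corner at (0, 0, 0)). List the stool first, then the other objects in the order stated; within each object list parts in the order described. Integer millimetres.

translate([0, 0, 361]) cube([255, 324, 27]);
cube([26, 26, 361]);
translate([229, 0, 0]) cube([26, 26, 361]);
translate([0, 298, 0]) cube([26, 26, 361]);
translate([229, 298, 0]) cube([26, 26, 361]);
translate([0, 0, 388]) {
  cube([249, 291, 21]);
  translate([0, 0, 21]) cube([249, 21, 114]);
  translate([0, 270, 21]) cube([249, 21, 114]);
  translate([0, 21, 21]) cube([21, 249, 114]);
  translate([228, 21, 21]) cube([21, 249, 114]);
}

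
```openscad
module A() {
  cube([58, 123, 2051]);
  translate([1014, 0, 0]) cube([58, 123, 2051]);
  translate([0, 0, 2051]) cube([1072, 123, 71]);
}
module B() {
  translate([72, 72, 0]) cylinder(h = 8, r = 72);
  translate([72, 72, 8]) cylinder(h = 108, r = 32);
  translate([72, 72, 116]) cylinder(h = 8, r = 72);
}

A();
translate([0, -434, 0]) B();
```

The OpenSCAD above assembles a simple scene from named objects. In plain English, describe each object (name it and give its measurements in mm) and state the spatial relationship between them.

A is a rectangular door frame: two vertical jambs of 58×123 mm section, 2051 mm tall, with a clear opening 956 mm wide between their inner faces. A header 71 mm tall and 123 mm deep lies on top of the jambs and spans the full outside width.

B is a spool: two coaxial disc flanges of radius 72 mm and thickness 8 mm, joined by a core cylinder of radius 32 mm and height 108 mm. The lower flange rests on z = 0 and the three cylinders share a vertical axis.

The spool is on the floor beside the door frame on its −y side.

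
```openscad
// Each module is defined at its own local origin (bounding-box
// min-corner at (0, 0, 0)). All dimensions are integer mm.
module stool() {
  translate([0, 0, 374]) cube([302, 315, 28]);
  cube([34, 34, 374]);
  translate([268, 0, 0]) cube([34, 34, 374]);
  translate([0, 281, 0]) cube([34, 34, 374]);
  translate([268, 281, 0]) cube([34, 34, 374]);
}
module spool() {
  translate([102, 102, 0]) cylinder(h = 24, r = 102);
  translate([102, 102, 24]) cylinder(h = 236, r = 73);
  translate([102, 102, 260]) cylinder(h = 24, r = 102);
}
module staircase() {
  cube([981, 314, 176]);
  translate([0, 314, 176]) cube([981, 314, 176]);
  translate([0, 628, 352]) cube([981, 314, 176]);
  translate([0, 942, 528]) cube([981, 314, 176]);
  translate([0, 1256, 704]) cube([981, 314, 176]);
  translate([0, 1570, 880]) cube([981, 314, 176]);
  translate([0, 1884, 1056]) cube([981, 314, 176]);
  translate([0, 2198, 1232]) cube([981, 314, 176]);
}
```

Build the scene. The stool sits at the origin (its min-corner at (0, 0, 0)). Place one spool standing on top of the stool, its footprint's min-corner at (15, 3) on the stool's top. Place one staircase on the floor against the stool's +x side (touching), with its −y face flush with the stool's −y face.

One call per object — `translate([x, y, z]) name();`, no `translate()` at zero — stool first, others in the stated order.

stool();
translate([15, 3, 402]) spool();
translate([302, 0, 0]) staircase();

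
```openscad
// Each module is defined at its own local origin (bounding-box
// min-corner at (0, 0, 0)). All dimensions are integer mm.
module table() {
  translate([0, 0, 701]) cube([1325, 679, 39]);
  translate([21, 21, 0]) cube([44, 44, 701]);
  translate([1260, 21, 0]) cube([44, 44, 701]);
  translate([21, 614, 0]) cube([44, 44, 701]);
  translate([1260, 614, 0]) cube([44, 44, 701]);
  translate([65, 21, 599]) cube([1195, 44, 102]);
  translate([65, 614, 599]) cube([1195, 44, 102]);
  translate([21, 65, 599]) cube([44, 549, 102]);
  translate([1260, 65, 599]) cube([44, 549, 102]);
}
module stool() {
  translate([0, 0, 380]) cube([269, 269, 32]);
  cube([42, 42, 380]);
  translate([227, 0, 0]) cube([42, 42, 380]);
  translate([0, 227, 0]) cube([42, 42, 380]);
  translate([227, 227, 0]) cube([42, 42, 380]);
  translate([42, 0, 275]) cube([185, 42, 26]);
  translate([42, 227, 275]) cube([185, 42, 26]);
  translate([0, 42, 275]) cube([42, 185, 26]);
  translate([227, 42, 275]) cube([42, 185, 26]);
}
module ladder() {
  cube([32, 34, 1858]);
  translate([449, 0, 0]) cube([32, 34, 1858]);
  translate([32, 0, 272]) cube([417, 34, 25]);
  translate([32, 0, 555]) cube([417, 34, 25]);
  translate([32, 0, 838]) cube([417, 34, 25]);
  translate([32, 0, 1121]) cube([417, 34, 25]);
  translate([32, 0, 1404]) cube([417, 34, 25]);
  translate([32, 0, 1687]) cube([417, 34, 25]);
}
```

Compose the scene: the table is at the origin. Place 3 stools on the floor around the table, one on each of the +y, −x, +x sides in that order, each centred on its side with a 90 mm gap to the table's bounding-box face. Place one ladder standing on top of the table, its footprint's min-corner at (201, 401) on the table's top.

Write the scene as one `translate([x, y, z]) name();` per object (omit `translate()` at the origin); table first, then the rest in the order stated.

table();
translate([528, 769, 0]) stool();
translate([-359, 205, 0]) stool();
translate([1415, 205, 0]) stool();
translate([201, 401, 740]) ladder();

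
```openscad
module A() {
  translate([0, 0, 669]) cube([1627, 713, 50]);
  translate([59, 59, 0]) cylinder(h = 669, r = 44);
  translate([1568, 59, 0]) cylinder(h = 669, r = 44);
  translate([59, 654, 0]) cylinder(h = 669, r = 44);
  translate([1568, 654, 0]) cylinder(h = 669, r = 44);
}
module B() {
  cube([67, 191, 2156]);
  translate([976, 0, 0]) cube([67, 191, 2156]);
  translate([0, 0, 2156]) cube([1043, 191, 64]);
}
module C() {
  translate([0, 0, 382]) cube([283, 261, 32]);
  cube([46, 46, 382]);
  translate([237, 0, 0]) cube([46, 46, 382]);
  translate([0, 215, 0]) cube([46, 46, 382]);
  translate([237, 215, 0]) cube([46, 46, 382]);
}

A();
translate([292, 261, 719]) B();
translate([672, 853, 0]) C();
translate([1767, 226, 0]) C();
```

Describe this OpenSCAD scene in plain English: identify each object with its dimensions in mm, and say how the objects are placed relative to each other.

A is a table: top 1627 mm (x) × 713 mm (y), 50 mm thick, upper face at z = 719 mm, on four round legs of 88 mm diameter, each leg's bounding box inset 15 mm from the nearest pair of top edges, running from z = 0 to the bottom of the top.

B is a rectangular door frame: two vertical jambs of 67×191 mm section, 2156 mm tall, with a clear opening 909 mm wide between their inner faces. A header 64 mm tall and 191 mm deep lies on top of the jambs and spans the full outside width.

C is a four-legged stool. The seat is 283×261 mm, 32 mm thick, top at z = 414 mm. It stands on four square legs, each 46×46 mm in cross-section, from z = 0 to the seat underside, each flush with a corner of the seat.

The door frame is on top of the table, centred. Two stools sit around the table at the +y, +x sides.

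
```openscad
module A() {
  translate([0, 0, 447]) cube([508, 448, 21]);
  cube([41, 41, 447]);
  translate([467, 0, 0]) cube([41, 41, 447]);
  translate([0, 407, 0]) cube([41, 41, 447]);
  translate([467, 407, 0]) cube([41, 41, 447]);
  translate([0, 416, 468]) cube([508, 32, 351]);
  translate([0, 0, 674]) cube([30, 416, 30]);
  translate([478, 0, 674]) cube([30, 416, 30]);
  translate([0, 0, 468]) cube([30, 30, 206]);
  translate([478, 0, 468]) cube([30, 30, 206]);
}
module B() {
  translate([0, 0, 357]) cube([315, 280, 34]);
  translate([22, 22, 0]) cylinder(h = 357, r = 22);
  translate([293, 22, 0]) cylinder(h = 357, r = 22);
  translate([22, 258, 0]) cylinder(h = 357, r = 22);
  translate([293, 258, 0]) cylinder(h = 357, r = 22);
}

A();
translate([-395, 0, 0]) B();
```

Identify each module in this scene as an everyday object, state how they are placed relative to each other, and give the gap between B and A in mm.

The stool's nearest face is 80 mm from the chair's −x face.

A is a chair. B is a stool. The stool is on the floor beside the chair on its −x side. The gap between the stool and the chair is 80 mm.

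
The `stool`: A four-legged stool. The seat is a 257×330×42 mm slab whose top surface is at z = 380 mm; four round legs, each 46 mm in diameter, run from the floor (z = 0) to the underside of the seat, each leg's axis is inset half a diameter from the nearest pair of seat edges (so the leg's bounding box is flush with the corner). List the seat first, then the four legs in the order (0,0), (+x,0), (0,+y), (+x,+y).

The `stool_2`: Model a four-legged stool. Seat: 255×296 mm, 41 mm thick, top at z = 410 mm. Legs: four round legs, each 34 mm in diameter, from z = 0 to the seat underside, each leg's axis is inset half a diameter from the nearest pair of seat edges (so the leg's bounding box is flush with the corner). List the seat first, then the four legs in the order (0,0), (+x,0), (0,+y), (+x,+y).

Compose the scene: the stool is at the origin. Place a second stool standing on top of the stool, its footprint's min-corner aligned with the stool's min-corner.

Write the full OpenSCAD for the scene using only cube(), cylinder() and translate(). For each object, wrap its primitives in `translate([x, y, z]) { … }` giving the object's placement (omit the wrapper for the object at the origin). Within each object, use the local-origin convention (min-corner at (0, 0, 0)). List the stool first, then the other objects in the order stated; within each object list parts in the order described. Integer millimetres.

translate([0, 0, 338]) cube([257, 330, 42]);
translate([23, 23, 0]) cylinder(h = 338, r = 23);
translate([234, 23, 0]) cylinder(h = 338, r = 23);
translate([23, 307, 0]) cylinder(h = 338, r = 23);
translate([234, 307, 0]) cylinder(h = 338, r = 23);
translate([0, 0, 380]) {
  translate([0, 0, 369]) cube([255, 296, 41]);
  translate([17, 17, 0]) cylinder(h = 369, r = 17);
  translate([238, 17, 0]) cylinder(h = 369, r = 17);
  translate([17, 279, 0]) cylinder(h = 369, r = 17);
  translate([238, 279, 0]) cylinder(h = 369, r = 17);
}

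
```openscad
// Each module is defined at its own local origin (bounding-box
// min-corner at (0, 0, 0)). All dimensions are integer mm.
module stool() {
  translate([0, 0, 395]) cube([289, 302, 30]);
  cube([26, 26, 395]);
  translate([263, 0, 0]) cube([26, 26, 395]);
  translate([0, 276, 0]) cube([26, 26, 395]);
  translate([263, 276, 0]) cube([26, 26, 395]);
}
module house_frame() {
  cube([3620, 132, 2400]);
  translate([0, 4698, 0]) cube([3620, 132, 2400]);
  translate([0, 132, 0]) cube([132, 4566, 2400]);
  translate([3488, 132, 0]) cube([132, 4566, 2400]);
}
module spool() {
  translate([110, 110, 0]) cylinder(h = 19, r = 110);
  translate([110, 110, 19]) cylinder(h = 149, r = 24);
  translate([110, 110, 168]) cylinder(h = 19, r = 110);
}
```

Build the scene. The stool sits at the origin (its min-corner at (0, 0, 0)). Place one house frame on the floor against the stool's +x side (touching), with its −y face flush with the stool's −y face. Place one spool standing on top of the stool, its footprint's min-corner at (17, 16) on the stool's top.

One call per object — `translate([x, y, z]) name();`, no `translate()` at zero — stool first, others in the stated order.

stool();
translate([289, 0, 0]) house_frame();
translate([17, 16, 425]) spool();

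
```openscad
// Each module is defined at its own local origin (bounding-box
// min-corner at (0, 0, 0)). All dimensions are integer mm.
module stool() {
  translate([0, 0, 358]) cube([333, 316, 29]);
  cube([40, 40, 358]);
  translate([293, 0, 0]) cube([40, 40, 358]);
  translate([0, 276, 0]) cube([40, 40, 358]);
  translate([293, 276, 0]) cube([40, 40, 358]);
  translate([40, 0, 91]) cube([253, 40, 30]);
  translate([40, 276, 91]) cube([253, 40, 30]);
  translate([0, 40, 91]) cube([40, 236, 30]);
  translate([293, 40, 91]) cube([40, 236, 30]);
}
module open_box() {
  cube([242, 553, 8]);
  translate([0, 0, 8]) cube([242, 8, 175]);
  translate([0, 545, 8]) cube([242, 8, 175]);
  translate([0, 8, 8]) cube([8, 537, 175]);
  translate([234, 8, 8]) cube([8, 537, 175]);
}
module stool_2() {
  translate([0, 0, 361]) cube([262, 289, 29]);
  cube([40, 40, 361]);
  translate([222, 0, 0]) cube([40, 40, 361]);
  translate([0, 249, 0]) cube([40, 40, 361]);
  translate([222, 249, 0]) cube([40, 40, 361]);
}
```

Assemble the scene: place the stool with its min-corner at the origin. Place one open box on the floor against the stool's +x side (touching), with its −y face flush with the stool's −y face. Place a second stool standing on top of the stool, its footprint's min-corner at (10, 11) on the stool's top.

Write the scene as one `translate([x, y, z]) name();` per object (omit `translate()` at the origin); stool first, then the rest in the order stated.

stool();
translate([333, 0, 0]) open_box();
translate([10, 11, 387]) stool_2();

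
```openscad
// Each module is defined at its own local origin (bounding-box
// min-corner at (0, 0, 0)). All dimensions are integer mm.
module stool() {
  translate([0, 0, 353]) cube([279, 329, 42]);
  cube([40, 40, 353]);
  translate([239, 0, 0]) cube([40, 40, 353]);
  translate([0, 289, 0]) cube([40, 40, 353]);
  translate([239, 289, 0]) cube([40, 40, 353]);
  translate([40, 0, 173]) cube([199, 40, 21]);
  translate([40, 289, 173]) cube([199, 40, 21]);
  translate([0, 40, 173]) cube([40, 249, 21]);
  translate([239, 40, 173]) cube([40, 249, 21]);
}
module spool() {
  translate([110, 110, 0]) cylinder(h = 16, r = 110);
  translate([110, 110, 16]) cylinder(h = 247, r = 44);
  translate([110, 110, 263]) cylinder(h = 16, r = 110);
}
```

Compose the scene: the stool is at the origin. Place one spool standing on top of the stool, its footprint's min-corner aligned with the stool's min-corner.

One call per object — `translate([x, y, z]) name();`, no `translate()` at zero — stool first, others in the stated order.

stool();
translate([0, 0, 395]) spool();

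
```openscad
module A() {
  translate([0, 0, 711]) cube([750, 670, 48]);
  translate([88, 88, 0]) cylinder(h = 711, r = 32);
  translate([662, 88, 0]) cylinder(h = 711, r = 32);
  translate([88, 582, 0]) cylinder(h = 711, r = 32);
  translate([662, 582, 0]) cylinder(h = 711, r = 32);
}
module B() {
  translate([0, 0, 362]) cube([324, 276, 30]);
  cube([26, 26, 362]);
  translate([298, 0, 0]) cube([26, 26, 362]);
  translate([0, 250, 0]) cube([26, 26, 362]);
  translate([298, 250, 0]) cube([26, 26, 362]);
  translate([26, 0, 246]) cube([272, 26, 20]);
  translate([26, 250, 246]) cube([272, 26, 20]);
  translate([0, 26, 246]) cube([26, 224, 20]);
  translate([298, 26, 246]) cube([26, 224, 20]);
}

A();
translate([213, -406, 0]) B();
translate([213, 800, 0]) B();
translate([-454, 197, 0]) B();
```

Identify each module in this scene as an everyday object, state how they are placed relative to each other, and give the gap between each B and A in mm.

Each stool's nearest face is 130 mm from the table's bounding box.

A is a table. B is a stool. Three stools sit around the table at the −y, +y, −x sides. The gap between each stool and the table is 130 mm.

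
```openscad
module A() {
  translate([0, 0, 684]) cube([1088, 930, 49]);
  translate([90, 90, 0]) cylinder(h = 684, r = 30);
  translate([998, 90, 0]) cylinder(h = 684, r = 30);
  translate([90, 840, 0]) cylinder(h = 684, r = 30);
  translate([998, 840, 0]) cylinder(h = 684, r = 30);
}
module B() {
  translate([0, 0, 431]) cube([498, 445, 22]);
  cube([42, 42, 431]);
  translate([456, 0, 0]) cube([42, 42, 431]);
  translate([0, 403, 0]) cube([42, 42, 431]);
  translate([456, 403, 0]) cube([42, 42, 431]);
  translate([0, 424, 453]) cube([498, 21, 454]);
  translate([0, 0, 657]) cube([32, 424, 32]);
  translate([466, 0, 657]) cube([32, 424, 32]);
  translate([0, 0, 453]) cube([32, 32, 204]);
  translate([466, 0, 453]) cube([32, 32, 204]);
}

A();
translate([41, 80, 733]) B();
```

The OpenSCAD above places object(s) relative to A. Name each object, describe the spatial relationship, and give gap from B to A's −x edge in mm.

The chair's min-x is at 41; the table's min-x is 0; gap = 41 mm.

A is a table. B is a chair. The chair is on top of the table. The gap from the chair to the table's −x edge is 41 mm.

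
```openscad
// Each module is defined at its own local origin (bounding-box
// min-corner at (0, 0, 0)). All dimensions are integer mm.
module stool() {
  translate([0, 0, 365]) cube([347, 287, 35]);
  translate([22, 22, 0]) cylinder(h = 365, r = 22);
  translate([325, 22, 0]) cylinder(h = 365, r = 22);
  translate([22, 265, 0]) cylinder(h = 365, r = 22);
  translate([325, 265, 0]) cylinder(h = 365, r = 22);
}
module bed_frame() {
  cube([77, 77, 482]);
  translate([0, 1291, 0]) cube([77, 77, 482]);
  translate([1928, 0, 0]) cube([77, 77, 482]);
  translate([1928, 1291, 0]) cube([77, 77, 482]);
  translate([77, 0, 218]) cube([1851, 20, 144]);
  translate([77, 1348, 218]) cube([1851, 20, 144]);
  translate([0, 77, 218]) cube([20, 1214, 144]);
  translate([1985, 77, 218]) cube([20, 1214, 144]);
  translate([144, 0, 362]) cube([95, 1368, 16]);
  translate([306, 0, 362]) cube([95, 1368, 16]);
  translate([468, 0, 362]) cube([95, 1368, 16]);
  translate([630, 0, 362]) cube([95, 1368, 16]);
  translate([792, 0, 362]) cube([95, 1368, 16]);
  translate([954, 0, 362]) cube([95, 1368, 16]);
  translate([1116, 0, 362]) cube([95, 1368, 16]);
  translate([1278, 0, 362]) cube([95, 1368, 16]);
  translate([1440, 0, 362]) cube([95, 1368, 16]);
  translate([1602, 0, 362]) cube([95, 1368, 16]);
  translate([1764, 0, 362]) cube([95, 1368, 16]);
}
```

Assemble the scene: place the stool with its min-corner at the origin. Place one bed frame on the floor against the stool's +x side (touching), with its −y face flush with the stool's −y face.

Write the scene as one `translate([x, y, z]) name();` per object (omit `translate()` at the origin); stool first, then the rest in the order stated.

stool();
translate([347, 0, 0]) bed_frame();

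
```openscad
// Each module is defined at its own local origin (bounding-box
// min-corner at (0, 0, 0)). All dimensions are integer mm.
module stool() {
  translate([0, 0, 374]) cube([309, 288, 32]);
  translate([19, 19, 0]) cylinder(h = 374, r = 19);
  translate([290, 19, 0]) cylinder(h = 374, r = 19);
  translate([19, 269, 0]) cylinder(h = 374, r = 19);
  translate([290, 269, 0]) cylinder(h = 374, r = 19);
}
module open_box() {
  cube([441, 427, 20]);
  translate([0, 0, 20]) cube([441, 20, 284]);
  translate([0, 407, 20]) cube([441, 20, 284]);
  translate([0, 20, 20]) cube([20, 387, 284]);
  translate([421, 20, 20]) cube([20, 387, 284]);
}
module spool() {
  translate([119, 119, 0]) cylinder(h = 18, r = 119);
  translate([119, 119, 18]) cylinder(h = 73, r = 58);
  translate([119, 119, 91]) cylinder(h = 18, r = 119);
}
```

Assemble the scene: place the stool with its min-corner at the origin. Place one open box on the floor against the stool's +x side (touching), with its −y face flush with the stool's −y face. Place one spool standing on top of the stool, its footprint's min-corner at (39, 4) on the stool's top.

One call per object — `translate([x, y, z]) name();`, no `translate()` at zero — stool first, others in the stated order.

stool();
translate([309, 0, 0]) open_box();
translate([39, 4, 406]) spool();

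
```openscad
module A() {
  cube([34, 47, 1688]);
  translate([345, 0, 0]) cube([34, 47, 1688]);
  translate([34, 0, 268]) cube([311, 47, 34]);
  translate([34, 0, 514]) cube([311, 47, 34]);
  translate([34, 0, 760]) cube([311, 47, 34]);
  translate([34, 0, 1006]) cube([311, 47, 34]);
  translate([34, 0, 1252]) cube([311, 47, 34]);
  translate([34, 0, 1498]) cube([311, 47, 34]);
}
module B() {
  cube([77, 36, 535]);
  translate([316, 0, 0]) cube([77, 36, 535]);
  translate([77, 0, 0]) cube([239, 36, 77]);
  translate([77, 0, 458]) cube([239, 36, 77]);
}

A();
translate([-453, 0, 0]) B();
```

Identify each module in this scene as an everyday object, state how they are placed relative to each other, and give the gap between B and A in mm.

A is a ladder. B is a picture frame. The picture frame is on the floor beside the ladder on its −x side. The gap between the picture frame and the ladder is 60 mm.

The picture frame's nearest face is 60 mm from the ladder's −x face.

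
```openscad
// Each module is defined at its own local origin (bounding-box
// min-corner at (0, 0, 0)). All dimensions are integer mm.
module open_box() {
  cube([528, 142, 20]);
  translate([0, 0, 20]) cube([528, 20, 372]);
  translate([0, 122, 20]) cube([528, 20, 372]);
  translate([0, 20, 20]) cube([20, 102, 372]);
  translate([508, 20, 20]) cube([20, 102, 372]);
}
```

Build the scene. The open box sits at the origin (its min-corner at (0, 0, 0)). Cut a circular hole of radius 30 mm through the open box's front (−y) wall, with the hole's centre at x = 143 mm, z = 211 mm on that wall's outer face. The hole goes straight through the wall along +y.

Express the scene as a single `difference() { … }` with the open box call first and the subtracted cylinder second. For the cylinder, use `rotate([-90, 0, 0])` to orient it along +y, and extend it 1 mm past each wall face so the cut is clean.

difference() {
  open_box();
  translate([143, -1, 211]) rotate([-90, 0, 0]) cylinder(h = 22, r = 30);
}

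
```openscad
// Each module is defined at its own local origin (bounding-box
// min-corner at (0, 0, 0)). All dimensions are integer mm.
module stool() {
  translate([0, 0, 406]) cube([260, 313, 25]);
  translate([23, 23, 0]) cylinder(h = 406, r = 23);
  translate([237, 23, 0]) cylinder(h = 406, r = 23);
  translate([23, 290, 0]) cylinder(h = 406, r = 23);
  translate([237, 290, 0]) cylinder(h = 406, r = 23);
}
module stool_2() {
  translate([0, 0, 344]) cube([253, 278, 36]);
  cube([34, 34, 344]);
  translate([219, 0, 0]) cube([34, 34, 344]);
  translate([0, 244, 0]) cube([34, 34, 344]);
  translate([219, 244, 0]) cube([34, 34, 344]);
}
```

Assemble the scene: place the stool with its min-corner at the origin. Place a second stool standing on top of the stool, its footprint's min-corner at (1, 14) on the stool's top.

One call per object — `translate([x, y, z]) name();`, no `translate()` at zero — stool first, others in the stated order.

stool();
translate([1, 14, 431]) stool_2();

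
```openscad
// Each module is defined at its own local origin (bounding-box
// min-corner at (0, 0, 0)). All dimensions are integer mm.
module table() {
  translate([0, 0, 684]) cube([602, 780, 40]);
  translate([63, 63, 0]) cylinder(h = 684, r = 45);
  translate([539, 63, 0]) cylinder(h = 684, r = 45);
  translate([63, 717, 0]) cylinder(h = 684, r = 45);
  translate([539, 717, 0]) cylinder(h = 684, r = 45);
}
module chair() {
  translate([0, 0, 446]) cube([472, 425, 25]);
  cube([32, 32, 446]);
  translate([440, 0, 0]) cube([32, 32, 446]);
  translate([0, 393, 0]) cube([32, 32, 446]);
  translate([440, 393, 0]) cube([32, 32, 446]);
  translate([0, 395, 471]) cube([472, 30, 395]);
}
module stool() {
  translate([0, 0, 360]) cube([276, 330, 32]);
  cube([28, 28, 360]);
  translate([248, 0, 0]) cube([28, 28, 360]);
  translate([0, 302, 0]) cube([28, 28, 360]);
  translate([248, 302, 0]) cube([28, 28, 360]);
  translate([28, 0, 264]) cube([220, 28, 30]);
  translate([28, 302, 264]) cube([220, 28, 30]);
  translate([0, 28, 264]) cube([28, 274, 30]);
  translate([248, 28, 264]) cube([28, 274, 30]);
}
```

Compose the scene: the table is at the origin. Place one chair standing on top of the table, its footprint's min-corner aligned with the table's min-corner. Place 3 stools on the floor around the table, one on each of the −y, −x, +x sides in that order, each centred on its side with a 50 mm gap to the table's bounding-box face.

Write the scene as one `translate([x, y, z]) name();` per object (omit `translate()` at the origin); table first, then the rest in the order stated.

table();
translate([0, 0, 724]) chair();
translate([163, -380, 0]) stool();
translate([-326, 225, 0]) stool();
translate([652, 225, 0]) stool();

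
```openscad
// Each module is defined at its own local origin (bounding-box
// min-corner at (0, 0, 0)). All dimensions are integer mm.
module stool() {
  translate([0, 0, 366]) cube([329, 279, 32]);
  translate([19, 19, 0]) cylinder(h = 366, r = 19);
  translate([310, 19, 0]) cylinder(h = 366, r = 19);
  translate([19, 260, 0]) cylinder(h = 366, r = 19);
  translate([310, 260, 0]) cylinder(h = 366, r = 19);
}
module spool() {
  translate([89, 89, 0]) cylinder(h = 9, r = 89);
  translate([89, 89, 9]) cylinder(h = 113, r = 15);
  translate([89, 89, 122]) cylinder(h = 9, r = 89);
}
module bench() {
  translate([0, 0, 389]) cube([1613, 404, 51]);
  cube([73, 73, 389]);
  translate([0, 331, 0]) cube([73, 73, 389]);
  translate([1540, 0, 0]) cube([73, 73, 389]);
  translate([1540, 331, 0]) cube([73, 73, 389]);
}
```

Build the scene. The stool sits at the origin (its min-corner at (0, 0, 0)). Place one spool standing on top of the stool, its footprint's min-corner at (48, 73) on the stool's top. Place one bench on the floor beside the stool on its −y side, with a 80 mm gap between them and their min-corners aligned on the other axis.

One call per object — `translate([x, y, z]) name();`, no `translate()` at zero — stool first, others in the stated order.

stool();
translate([48, 73, 398]) spool();
translate([0, -484, 0]) bench();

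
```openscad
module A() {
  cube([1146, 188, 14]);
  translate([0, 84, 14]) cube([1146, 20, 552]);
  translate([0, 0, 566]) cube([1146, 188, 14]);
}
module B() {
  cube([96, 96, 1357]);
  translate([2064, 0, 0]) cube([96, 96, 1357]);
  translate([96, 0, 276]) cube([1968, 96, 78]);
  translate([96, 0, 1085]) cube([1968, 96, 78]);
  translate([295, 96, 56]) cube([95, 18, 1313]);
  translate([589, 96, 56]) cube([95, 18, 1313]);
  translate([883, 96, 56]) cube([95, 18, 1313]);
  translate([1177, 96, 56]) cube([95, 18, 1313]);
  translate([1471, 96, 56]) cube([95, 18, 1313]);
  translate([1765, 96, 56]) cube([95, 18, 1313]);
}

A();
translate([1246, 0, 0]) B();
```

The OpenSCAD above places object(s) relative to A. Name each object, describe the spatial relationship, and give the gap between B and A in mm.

A is an I-beam. B is a fence section. The fence section is on the floor beside the I-beam on its +x side. The gap between the fence section and the I-beam is 100 mm.

The fence section's nearest face is 100 mm from the I-beam's +x face.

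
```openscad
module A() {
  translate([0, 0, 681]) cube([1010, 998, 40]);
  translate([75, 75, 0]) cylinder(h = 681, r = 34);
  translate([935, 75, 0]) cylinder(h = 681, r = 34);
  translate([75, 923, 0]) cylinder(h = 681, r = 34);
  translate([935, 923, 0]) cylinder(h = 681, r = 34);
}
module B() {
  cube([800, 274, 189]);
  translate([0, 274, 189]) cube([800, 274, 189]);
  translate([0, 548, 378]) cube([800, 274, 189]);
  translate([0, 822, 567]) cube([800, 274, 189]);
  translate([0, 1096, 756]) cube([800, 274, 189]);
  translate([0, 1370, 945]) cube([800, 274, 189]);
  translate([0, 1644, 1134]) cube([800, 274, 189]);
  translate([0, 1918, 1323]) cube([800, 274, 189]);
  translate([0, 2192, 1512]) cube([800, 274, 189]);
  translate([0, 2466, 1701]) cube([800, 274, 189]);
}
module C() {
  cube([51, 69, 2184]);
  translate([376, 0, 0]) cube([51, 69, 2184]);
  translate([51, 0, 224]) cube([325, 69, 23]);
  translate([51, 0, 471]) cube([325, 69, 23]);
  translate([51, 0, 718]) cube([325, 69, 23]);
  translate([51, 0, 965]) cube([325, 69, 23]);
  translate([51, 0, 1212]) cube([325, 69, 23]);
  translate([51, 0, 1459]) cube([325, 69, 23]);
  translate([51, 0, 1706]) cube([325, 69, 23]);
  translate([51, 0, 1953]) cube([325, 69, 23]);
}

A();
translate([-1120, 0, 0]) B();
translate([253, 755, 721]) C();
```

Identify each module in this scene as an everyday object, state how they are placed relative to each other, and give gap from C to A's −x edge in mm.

A is a table. B is a staircase. C is a ladder. The staircase is on the floor beside the table on its −x side. The ladder is on top of the table. The gap from the ladder to the table's −x edge is 253 mm.

The ladder's min-x is at 253; the table's min-x is 0; gap = 253 mm.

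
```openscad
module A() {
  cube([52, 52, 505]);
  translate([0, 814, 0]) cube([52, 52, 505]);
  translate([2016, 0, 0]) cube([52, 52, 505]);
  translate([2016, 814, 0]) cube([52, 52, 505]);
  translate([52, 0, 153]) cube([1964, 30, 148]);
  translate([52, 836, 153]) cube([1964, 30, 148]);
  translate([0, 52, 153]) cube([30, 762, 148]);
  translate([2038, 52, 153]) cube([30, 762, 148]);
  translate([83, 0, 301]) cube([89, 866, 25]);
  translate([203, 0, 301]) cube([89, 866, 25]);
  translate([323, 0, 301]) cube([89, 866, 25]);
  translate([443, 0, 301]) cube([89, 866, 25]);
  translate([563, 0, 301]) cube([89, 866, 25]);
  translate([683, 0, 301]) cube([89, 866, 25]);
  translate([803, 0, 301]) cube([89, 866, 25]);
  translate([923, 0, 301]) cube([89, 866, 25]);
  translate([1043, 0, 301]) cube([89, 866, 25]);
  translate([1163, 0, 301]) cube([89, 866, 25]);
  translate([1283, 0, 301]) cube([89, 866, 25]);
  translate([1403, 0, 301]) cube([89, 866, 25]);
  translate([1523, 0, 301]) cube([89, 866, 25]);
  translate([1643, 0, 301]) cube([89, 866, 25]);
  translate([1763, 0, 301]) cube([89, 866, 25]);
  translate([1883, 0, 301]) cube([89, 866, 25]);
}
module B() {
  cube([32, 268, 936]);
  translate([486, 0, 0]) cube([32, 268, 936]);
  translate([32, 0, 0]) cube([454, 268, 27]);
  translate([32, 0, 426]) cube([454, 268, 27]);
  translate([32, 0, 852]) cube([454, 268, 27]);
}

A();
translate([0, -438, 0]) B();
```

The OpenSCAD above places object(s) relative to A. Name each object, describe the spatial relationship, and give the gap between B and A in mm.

The bookshelf's nearest face is 170 mm from the bed frame's −y face.

A is a bed frame. B is a bookshelf. The bookshelf is on the floor beside the bed frame on its −y side. The gap between the bookshelf and the bed frame is 170 mm.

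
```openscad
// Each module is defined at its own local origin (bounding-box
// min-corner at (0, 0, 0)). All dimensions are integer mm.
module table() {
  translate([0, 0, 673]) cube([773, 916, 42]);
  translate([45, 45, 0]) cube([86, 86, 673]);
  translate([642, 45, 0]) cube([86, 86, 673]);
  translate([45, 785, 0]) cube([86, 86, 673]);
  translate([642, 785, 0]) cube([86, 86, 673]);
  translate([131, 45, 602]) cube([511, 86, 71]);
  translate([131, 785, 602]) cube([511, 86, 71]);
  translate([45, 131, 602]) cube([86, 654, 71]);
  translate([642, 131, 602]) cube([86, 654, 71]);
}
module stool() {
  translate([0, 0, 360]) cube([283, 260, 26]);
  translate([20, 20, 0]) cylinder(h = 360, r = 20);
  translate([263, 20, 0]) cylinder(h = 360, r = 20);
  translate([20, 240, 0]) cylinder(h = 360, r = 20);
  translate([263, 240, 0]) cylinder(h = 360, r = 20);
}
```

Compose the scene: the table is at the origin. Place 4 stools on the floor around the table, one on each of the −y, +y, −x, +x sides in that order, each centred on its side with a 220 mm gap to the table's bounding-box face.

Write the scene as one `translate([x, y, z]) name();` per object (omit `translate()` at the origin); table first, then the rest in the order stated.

table();
translate([245, -480, 0]) stool();
translate([245, 1136, 0]) stool();
translate([-503, 328, 0]) stool();
translate([993, 328, 0]) stool();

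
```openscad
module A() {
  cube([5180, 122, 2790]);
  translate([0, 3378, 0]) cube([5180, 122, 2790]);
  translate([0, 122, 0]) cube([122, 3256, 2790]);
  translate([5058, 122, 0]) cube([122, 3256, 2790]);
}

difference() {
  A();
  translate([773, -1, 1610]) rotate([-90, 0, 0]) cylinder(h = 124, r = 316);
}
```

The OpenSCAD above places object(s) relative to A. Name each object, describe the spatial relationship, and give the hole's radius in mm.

A is a house frame. The house frame has a circular hole through its front wall. The hole's radius is 316 mm.

The subtracted cylinder has r = 316 mm.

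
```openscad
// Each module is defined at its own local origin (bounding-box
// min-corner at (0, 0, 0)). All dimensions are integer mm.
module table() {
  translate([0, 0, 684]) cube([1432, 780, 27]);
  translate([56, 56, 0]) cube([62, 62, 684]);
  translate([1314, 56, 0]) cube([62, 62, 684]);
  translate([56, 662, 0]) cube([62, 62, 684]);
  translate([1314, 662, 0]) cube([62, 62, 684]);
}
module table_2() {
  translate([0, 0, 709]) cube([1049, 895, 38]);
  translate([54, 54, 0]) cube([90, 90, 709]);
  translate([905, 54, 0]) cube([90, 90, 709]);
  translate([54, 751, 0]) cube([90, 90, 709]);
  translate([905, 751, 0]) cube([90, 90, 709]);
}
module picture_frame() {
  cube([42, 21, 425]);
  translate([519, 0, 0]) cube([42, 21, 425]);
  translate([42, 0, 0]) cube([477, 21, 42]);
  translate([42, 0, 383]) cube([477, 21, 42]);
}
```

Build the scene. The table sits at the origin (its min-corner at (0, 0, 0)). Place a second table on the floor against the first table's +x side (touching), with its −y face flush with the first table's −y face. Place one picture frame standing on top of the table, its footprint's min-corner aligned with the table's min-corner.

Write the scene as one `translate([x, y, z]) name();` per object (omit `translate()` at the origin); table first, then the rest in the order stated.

table();
translate([1432, 0, 0]) table_2();
translate([0, 0, 711]) picture_frame();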